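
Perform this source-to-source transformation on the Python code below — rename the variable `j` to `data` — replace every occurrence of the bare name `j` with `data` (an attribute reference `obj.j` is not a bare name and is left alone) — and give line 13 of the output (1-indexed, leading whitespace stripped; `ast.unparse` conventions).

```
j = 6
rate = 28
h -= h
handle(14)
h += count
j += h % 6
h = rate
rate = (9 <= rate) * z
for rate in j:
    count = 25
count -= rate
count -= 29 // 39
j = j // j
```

Transformed code:
data = 6
rate = 28
h -= h
handle(14)
h += count
data += h % 6
h = rate
rate = (9 <= rate) * z
for rate in data:
    count = 25
count -= rate
count -= 29 // 39
data = data // data

data = data // data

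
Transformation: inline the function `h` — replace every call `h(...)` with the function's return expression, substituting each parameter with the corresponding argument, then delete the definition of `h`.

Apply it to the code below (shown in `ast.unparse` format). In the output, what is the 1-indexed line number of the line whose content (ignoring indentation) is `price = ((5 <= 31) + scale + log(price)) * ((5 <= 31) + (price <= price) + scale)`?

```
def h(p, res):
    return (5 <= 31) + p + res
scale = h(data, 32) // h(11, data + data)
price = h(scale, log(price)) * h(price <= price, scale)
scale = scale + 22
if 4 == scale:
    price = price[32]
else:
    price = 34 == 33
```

Transformed code:
scale = ((5 <= 31) + data + 32) // ((5 <= 31) + 11 + (data + data))
price = ((5 <= 31) + scale + log(price)) * ((5 <= 31) + (price <= price) + scale)
scale = scale + 22
if 4 == scale:
    price = price[32]
else:
    price = 34 == 33

2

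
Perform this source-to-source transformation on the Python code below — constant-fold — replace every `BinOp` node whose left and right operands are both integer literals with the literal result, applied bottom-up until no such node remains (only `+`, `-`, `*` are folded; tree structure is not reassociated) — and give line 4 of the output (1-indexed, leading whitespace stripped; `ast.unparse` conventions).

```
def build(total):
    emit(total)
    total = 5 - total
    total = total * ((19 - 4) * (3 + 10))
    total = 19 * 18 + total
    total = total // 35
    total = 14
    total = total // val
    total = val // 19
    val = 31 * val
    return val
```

Transformed code:
def build(total):
    emit(total)
    total = 5 - total
    total = total * 195
    total = 342 + total
    total = total // 35
    total = 14
    total = total // val
    total = val // 19
    val = 31 * val
    return val

total = total * 195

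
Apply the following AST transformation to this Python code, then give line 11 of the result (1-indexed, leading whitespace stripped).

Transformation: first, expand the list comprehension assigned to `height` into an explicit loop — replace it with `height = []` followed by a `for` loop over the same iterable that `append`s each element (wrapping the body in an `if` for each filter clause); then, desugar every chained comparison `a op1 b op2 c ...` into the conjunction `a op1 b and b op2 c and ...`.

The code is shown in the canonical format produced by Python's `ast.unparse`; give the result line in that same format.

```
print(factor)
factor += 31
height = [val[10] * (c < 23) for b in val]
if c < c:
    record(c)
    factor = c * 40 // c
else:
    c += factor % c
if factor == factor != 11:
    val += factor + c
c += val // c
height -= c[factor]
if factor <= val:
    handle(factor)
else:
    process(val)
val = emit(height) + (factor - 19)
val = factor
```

Transformed code:
print(factor)
factor += 31
height = []
for b in val:
    height.append(val[10] * (c < 23))
if c < c:
    record(c)
    factor = c * 40 // c
else:
    c += factor % c
if factor == factor and factor != 11:
    val += factor + c
c += val // c
height -= c[factor]
if factor <= val:
    handle(factor)
else:
    process(val)
val = emit(height) + (factor - 19)
val = factor

if factor == factor and factor != 11:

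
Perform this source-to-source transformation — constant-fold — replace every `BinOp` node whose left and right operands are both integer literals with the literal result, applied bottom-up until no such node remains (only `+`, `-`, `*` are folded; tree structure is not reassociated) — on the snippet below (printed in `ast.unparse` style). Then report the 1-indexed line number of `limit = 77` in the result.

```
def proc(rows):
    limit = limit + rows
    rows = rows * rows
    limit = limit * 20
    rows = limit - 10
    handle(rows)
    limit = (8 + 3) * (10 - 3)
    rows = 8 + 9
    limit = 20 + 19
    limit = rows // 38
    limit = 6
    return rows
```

7

Transformed code:
def proc(rows):
    limit = limit + rows
    rows = rows * rows
    limit = limit * 20
    rows = limit - 10
    handle(rows)
    limit = 77
    rows = 17
    limit = 39
    limit = rows // 38
    limit = 6
    return rows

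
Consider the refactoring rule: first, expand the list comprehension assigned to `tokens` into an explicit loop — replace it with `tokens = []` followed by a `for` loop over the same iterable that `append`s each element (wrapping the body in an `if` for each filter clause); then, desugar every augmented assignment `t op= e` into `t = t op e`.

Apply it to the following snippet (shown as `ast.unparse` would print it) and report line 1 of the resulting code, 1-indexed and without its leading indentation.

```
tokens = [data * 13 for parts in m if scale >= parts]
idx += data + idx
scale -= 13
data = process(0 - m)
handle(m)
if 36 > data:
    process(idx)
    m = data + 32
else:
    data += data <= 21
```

tokens = []

Transformed code:
tokens = []
for parts in m:
    if scale >= parts:
        tokens.append(data * 13)
idx = idx + (data + idx)
scale = scale - 13
data = process(0 - m)
handle(m)
if 36 > data:
    process(idx)
    m = data + 32
else:
    data = data + (data <= 21)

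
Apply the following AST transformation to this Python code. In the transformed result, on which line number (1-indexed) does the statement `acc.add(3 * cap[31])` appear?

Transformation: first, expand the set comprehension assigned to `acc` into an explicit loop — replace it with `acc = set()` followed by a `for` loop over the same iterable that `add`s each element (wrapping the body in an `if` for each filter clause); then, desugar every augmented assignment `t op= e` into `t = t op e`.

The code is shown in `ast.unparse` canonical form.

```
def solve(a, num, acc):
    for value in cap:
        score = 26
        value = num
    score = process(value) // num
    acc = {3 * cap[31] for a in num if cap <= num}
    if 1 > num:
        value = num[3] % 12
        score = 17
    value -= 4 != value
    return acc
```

Transformed code:
def solve(a, num, acc):
    for value in cap:
        score = 26
        value = num
    score = process(value) // num
    acc = set()
    for a in num:
        if cap <= num:
            acc.add(3 * cap[31])
    if 1 > num:
        value = num[3] % 12
        score = 17
    value = value - (4 != value)
    return acc

9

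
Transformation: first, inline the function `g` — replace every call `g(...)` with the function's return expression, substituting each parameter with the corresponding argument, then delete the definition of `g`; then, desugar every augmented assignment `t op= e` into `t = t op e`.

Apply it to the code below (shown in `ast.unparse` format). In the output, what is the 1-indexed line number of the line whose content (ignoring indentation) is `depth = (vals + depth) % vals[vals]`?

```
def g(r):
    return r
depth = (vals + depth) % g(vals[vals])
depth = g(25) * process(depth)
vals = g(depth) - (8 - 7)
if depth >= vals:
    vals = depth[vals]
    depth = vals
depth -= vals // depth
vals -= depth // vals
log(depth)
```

1

Transformed code:
depth = (vals + depth) % vals[vals]
depth = 25 * process(depth)
vals = depth - (8 - 7)
if depth >= vals:
    vals = depth[vals]
    depth = vals
depth = depth - vals // depth
vals = vals - depth // vals
log(depth)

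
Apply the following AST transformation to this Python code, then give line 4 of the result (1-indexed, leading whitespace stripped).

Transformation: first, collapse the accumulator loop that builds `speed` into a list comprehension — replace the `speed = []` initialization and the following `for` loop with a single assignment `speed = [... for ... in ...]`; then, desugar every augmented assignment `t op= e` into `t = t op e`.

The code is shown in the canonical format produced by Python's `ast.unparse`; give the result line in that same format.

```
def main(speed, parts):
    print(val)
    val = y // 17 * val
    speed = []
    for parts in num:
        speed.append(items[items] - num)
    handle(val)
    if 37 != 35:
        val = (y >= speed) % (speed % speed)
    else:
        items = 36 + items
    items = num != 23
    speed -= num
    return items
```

Transformed code:
def main(speed, parts):
    print(val)
    val = y // 17 * val
    speed = [items[items] - num for parts in num]
    handle(val)
    if 37 != 35:
        val = (y >= speed) % (speed % speed)
    else:
        items = 36 + items
    items = num != 23
    speed = speed - num
    return items

speed = [items[items] - num for parts in num]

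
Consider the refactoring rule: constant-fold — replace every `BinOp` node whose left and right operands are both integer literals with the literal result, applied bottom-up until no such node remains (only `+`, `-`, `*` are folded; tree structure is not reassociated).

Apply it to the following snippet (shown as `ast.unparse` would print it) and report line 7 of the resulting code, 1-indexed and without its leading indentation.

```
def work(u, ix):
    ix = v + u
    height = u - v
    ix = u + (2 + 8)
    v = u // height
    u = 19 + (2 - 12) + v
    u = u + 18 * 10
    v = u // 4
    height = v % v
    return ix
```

u = u + 180

Transformed code:
def work(u, ix):
    ix = v + u
    height = u - v
    ix = u + 10
    v = u // height
    u = 9 + v
    u = u + 180
    v = u // 4
    height = v % v
    return ix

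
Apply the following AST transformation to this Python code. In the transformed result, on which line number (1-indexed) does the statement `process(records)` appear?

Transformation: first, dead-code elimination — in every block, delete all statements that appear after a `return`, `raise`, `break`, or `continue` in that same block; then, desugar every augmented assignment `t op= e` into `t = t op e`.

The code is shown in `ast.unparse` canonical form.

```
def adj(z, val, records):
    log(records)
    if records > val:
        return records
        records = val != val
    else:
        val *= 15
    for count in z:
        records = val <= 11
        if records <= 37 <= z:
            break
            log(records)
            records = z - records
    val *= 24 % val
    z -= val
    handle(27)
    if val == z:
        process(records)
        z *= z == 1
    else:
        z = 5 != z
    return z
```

Transformed code:
def adj(z, val, records):
    log(records)
    if records > val:
        return records
    else:
        val = val * 15
    for count in z:
        records = val <= 11
        if records <= 37 <= z:
            break
    val = val * (24 % val)
    z = z - val
    handle(27)
    if val == z:
        process(records)
        z = z * (z == 1)
    else:
        z = 5 != z
    return z

15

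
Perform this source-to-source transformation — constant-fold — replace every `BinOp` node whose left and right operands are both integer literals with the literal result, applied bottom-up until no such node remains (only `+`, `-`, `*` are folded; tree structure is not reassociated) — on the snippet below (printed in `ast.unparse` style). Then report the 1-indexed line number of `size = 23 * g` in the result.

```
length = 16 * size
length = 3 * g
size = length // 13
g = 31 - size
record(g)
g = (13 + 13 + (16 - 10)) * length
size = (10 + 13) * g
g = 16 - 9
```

Transformed code:
length = 16 * size
length = 3 * g
size = length // 13
g = 31 - size
record(g)
g = 32 * length
size = 23 * g
g = 7

7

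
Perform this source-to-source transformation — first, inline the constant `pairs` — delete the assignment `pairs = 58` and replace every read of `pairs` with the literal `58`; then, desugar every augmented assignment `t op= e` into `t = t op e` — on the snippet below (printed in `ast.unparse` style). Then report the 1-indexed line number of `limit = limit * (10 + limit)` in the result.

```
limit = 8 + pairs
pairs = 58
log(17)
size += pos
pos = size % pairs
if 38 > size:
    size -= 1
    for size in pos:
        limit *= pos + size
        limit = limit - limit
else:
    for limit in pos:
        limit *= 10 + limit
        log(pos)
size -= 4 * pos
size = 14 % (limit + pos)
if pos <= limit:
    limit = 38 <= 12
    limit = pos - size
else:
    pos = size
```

12

Transformed code:
limit = 8 + 58
log(17)
size = size + pos
pos = size % 58
if 38 > size:
    size = size - 1
    for size in pos:
        limit = limit * (pos + size)
        limit = limit - limit
else:
    for limit in pos:
        limit = limit * (10 + limit)
        log(pos)
size = size - 4 * pos
size = 14 % (limit + pos)
if pos <= limit:
    limit = 38 <= 12
    limit = pos - size
else:
    pos = size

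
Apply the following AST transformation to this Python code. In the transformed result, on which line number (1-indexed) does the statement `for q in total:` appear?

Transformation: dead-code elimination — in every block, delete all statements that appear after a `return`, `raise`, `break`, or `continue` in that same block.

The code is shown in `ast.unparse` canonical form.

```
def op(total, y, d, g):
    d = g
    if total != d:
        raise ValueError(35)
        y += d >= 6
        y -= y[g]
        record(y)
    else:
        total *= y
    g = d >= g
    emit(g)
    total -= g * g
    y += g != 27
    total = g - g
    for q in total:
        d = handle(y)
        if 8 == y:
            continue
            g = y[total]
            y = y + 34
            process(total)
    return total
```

12

Transformed code:
def op(total, y, d, g):
    d = g
    if total != d:
        raise ValueError(35)
    else:
        total *= y
    g = d >= g
    emit(g)
    total -= g * g
    y += g != 27
    total = g - g
    for q in total:
        d = handle(y)
        if 8 == y:
            continue
    return total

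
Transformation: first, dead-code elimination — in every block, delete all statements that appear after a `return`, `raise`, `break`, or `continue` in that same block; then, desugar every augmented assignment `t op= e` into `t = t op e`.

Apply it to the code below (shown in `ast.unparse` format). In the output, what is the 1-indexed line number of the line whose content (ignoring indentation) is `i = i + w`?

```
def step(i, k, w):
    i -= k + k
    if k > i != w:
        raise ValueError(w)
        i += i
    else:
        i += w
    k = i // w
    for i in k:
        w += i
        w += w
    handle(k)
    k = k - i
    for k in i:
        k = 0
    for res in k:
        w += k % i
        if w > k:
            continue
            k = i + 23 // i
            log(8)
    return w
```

6

Transformed code:
def step(i, k, w):
    i = i - (k + k)
    if k > i != w:
        raise ValueError(w)
    else:
        i = i + w
    k = i // w
    for i in k:
        w = w + i
        w = w + w
    handle(k)
    k = k - i
    for k in i:
        k = 0
    for res in k:
        w = w + k % i
        if w > k:
            continue
    return w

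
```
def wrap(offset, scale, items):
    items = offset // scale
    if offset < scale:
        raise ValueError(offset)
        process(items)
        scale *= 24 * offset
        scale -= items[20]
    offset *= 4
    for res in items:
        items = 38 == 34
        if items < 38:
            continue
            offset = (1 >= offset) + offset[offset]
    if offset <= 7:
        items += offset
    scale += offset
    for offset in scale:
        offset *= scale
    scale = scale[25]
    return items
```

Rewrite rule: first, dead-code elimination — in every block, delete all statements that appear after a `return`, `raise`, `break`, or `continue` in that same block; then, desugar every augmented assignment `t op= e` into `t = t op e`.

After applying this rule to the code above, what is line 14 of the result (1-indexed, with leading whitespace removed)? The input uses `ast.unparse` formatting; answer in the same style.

offset = offset * scale

Transformed code:
def wrap(offset, scale, items):
    items = offset // scale
    if offset < scale:
        raise ValueError(offset)
    offset = offset * 4
    for res in items:
        items = 38 == 34
        if items < 38:
            continue
    if offset <= 7:
        items = items + offset
    scale = scale + offset
    for offset in scale:
        offset = offset * scale
    scale = scale[25]
    return items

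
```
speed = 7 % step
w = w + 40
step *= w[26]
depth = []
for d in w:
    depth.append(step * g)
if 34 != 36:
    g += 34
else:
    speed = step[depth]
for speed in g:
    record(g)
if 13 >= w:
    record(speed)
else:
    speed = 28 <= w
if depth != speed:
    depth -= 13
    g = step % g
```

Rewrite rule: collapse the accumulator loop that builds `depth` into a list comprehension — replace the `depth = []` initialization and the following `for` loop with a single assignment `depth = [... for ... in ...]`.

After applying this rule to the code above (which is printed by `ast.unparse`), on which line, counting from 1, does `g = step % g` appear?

Transformed code:
speed = 7 % step
w = w + 40
step *= w[26]
depth = [step * g for d in w]
if 34 != 36:
    g += 34
else:
    speed = step[depth]
for speed in g:
    record(g)
if 13 >= w:
    record(speed)
else:
    speed = 28 <= w
if depth != speed:
    depth -= 13
    g = step % g

17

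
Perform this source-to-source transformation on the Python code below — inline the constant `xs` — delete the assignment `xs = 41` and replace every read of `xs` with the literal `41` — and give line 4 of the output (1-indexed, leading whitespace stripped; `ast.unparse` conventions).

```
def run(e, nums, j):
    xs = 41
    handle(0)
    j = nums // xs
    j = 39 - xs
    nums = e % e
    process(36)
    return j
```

j = 39 - 41

Transformed code:
def run(e, nums, j):
    handle(0)
    j = nums // 41
    j = 39 - 41
    nums = e % e
    process(36)
    return j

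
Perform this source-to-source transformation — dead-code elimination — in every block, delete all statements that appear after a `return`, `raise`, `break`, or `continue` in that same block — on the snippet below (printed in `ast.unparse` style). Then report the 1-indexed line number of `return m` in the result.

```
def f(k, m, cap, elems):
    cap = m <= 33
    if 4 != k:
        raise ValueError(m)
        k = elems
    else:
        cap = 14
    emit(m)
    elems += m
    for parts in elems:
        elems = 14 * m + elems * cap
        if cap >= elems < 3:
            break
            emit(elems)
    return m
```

13

Transformed code:
def f(k, m, cap, elems):
    cap = m <= 33
    if 4 != k:
        raise ValueError(m)
    else:
        cap = 14
    emit(m)
    elems += m
    for parts in elems:
        elems = 14 * m + elems * cap
        if cap >= elems < 3:
            break
    return m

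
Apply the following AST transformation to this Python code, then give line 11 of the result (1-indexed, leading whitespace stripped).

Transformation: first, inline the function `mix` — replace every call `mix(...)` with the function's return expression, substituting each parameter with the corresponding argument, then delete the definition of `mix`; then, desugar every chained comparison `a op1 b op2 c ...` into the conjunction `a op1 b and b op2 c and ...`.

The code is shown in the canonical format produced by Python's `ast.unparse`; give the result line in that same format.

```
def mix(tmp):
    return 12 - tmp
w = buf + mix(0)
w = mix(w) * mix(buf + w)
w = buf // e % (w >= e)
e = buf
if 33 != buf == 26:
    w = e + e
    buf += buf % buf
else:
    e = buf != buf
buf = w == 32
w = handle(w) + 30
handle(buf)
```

w = handle(w) + 30

Transformed code:
w = buf + (12 - 0)
w = (12 - w) * (12 - (buf + w))
w = buf // e % (w >= e)
e = buf
if 33 != buf and buf == 26:
    w = e + e
    buf += buf % buf
else:
    e = buf != buf
buf = w == 32
w = handle(w) + 30
handle(buf)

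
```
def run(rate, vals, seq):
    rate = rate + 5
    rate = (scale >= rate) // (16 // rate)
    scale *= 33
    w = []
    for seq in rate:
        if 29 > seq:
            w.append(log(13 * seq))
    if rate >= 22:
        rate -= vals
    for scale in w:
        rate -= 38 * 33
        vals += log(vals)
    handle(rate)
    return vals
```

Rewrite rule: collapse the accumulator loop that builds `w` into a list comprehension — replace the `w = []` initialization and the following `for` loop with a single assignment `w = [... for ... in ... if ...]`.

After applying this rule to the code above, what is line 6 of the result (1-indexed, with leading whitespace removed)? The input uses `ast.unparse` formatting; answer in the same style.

Transformed code:
def run(rate, vals, seq):
    rate = rate + 5
    rate = (scale >= rate) // (16 // rate)
    scale *= 33
    w = [log(13 * seq) for seq in rate if 29 > seq]
    if rate >= 22:
        rate -= vals
    for scale in w:
        rate -= 38 * 33
        vals += log(vals)
    handle(rate)
    return vals

if rate >= 22:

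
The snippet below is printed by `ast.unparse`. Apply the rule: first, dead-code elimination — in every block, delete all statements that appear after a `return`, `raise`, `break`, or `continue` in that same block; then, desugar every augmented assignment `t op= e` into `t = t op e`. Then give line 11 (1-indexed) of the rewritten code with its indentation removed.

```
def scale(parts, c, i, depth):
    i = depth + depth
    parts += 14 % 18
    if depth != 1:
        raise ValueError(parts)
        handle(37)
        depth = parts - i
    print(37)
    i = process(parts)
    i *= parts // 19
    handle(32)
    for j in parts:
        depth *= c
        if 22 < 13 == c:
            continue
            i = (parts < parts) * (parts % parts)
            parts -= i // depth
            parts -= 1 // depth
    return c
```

Transformed code:
def scale(parts, c, i, depth):
    i = depth + depth
    parts = parts + 14 % 18
    if depth != 1:
        raise ValueError(parts)
    print(37)
    i = process(parts)
    i = i * (parts // 19)
    handle(32)
    for j in parts:
        depth = depth * c
        if 22 < 13 == c:
            continue
    return c

depth = depth * c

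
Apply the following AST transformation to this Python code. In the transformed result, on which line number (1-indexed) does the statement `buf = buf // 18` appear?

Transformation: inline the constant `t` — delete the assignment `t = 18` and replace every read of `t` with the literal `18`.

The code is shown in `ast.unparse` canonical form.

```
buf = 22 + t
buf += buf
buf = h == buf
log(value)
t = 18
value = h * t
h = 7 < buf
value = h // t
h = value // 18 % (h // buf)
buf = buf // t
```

Transformed code:
buf = 22 + 18
buf += buf
buf = h == buf
log(value)
value = h * 18
h = 7 < buf
value = h // 18
h = value // 18 % (h // buf)
buf = buf // 18

9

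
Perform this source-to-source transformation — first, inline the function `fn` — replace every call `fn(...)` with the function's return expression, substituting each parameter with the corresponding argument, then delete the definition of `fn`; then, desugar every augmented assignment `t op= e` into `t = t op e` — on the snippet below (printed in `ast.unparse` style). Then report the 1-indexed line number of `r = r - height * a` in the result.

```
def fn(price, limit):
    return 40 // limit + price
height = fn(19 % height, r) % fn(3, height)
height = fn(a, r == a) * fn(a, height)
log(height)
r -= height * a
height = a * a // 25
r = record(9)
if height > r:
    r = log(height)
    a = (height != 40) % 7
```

4

Transformed code:
height = (40 // r + 19 % height) % (40 // height + 3)
height = (40 // (r == a) + a) * (40 // height + a)
log(height)
r = r - height * a
height = a * a // 25
r = record(9)
if height > r:
    r = log(height)
    a = (height != 40) % 7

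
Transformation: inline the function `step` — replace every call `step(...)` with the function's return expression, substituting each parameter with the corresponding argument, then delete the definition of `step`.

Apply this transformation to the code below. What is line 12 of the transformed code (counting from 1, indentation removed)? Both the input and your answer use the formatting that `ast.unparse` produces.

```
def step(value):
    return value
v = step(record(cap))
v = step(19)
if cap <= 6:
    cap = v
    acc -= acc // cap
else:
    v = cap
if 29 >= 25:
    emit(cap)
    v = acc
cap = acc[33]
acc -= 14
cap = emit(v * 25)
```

acc -= 14

Transformed code:
v = record(cap)
v = 19
if cap <= 6:
    cap = v
    acc -= acc // cap
else:
    v = cap
if 29 >= 25:
    emit(cap)
    v = acc
cap = acc[33]
acc -= 14
cap = emit(v * 25)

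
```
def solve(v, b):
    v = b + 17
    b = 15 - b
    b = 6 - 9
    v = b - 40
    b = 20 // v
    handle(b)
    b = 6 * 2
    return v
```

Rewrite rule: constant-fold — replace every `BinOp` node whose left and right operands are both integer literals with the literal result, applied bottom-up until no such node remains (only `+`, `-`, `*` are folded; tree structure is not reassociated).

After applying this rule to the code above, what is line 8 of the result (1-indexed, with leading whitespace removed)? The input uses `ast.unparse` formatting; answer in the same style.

Transformed code:
def solve(v, b):
    v = b + 17
    b = 15 - b
    b = -3
    v = b - 40
    b = 20 // v
    handle(b)
    b = 12
    return v

b = 12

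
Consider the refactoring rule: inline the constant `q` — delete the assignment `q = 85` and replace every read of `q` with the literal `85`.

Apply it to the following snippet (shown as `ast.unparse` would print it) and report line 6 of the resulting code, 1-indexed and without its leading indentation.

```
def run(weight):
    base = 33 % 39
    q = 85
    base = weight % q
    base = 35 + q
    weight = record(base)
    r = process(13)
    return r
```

Transformed code:
def run(weight):
    base = 33 % 39
    base = weight % 85
    base = 35 + 85
    weight = record(base)
    r = process(13)
    return r

r = process(13)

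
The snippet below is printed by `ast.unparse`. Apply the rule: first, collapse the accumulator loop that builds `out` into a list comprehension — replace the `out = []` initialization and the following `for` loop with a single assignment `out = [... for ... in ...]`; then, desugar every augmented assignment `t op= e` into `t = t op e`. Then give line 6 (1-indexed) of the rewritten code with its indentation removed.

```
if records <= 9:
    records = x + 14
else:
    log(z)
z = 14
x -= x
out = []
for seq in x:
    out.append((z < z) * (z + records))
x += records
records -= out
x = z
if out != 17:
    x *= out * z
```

Transformed code:
if records <= 9:
    records = x + 14
else:
    log(z)
z = 14
x = x - x
out = [(z < z) * (z + records) for seq in x]
x = x + records
records = records - out
x = z
if out != 17:
    x = x * (out * z)

x = x - x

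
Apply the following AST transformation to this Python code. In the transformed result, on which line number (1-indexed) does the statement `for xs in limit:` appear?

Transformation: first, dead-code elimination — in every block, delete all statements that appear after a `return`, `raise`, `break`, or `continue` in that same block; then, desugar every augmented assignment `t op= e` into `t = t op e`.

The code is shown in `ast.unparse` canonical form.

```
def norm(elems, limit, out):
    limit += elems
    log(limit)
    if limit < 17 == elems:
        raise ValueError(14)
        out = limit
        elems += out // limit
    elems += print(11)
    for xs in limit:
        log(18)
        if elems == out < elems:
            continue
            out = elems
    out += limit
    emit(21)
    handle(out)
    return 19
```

Transformed code:
def norm(elems, limit, out):
    limit = limit + elems
    log(limit)
    if limit < 17 == elems:
        raise ValueError(14)
    elems = elems + print(11)
    for xs in limit:
        log(18)
        if elems == out < elems:
            continue
    out = out + limit
    emit(21)
    handle(out)
    return 19

7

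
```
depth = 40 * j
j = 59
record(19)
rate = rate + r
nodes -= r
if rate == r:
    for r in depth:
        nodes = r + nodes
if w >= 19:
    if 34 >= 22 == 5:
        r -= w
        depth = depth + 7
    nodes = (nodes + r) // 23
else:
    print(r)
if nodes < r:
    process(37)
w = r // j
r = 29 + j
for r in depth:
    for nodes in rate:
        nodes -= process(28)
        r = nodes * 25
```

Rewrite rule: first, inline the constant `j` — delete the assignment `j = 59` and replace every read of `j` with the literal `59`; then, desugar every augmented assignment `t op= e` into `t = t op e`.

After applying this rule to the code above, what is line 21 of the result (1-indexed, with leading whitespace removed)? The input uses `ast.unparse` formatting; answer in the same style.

Transformed code:
depth = 40 * 59
record(19)
rate = rate + r
nodes = nodes - r
if rate == r:
    for r in depth:
        nodes = r + nodes
if w >= 19:
    if 34 >= 22 == 5:
        r = r - w
        depth = depth + 7
    nodes = (nodes + r) // 23
else:
    print(r)
if nodes < r:
    process(37)
w = r // 59
r = 29 + 59
for r in depth:
    for nodes in rate:
        nodes = nodes - process(28)
        r = nodes * 25

nodes = nodes - process(28)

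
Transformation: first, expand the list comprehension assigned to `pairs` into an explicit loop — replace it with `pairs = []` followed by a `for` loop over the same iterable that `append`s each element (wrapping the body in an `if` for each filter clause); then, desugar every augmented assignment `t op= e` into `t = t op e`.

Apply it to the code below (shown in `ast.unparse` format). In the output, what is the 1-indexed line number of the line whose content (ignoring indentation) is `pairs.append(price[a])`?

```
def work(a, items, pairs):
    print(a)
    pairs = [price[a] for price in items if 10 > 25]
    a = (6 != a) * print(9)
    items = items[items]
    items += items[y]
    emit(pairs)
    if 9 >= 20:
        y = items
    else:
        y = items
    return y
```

6

Transformed code:
def work(a, items, pairs):
    print(a)
    pairs = []
    for price in items:
        if 10 > 25:
            pairs.append(price[a])
    a = (6 != a) * print(9)
    items = items[items]
    items = items + items[y]
    emit(pairs)
    if 9 >= 20:
        y = items
    else:
        y = items
    return y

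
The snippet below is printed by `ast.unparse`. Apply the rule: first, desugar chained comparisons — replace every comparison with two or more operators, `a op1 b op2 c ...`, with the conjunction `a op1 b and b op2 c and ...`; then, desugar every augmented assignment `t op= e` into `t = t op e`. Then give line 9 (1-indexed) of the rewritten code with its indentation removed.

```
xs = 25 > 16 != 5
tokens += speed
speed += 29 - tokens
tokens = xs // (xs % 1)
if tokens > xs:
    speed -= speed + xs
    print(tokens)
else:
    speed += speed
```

speed = speed + speed

Transformed code:
xs = 25 > 16 and 16 != 5
tokens = tokens + speed
speed = speed + (29 - tokens)
tokens = xs // (xs % 1)
if tokens > xs:
    speed = speed - (speed + xs)
    print(tokens)
else:
    speed = speed + speed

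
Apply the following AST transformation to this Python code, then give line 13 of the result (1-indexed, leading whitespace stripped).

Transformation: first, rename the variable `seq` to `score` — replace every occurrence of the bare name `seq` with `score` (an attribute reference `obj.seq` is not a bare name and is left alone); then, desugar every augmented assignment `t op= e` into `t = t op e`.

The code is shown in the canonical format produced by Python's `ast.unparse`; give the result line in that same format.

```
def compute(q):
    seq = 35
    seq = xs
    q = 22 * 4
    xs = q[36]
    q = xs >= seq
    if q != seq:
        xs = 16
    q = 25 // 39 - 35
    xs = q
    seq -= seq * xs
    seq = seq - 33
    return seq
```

Transformed code:
def compute(q):
    score = 35
    score = xs
    q = 22 * 4
    xs = q[36]
    q = xs >= score
    if q != score:
        xs = 16
    q = 25 // 39 - 35
    xs = q
    score = score - score * xs
    score = score - 33
    return score

return score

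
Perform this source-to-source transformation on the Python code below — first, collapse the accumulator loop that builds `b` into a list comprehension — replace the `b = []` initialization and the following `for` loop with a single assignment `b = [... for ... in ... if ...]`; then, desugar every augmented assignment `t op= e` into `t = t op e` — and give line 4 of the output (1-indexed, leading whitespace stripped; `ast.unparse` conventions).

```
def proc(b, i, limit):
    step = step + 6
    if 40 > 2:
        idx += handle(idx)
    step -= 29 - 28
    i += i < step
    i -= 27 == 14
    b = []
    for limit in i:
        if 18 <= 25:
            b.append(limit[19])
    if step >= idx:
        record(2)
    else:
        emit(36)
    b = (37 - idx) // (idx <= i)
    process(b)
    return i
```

Transformed code:
def proc(b, i, limit):
    step = step + 6
    if 40 > 2:
        idx = idx + handle(idx)
    step = step - (29 - 28)
    i = i + (i < step)
    i = i - (27 == 14)
    b = [limit[19] for limit in i if 18 <= 25]
    if step >= idx:
        record(2)
    else:
        emit(36)
    b = (37 - idx) // (idx <= i)
    process(b)
    return i

idx = idx + handle(idx)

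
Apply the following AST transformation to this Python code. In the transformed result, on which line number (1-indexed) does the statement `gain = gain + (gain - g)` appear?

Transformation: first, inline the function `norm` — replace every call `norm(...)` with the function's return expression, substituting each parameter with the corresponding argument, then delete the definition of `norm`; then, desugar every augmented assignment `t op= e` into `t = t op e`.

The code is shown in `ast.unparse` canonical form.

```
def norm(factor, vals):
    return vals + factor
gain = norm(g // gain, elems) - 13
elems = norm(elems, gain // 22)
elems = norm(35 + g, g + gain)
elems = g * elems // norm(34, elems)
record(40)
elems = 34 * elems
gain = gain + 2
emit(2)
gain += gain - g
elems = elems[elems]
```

Transformed code:
gain = elems + g // gain - 13
elems = gain // 22 + elems
elems = g + gain + (35 + g)
elems = g * elems // (elems + 34)
record(40)
elems = 34 * elems
gain = gain + 2
emit(2)
gain = gain + (gain - g)
elems = elems[elems]

9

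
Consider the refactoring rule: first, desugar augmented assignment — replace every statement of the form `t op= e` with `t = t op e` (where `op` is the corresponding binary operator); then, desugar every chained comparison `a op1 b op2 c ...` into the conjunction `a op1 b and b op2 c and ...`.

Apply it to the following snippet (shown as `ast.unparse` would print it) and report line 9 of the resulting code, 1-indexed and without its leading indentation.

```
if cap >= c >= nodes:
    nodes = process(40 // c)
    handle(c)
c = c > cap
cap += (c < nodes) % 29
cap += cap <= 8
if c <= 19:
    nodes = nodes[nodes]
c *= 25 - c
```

c = c * (25 - c)

Transformed code:
if cap >= c and c >= nodes:
    nodes = process(40 // c)
    handle(c)
c = c > cap
cap = cap + (c < nodes) % 29
cap = cap + (cap <= 8)
if c <= 19:
    nodes = nodes[nodes]
c = c * (25 - c)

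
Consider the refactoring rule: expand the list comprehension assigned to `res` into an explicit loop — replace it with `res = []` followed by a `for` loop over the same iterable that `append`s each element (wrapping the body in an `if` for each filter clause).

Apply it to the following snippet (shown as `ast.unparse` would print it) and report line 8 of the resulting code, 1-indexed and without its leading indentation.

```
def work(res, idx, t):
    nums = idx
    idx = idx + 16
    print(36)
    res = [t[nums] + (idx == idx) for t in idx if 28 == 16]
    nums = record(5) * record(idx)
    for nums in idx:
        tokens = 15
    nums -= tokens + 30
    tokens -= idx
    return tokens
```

res.append(t[nums] + (idx == idx))

Transformed code:
def work(res, idx, t):
    nums = idx
    idx = idx + 16
    print(36)
    res = []
    for t in idx:
        if 28 == 16:
            res.append(t[nums] + (idx == idx))
    nums = record(5) * record(idx)
    for nums in idx:
        tokens = 15
    nums -= tokens + 30
    tokens -= idx
    return tokens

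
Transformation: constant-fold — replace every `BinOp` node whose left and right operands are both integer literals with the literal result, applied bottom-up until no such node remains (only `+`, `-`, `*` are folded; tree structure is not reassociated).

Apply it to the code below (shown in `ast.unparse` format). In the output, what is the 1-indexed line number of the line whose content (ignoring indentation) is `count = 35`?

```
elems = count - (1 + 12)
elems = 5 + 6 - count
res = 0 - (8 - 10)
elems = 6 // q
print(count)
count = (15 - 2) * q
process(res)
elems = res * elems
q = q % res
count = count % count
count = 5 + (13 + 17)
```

Transformed code:
elems = count - 13
elems = 11 - count
res = 2
elems = 6 // q
print(count)
count = 13 * q
process(res)
elems = res * elems
q = q % res
count = count % count
count = 35

11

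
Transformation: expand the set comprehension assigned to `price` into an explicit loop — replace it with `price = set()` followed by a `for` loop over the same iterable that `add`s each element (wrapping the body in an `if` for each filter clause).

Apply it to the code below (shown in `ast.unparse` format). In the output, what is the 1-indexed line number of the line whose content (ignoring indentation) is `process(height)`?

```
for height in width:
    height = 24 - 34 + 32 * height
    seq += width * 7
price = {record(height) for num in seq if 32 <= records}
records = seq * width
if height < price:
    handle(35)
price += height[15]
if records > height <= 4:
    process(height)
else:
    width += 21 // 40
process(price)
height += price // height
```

Transformed code:
for height in width:
    height = 24 - 34 + 32 * height
    seq += width * 7
price = set()
for num in seq:
    if 32 <= records:
        price.add(record(height))
records = seq * width
if height < price:
    handle(35)
price += height[15]
if records > height <= 4:
    process(height)
else:
    width += 21 // 40
process(price)
height += price // height

13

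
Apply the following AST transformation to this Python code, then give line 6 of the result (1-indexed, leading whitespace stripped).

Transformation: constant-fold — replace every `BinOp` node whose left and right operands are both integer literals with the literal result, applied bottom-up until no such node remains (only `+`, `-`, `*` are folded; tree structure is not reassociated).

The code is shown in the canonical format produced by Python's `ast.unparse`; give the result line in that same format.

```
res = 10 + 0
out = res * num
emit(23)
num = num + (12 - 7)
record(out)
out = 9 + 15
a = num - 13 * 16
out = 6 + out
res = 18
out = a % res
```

out = 24

Transformed code:
res = 10
out = res * num
emit(23)
num = num + 5
record(out)
out = 24
a = num - 208
out = 6 + out
res = 18
out = a % res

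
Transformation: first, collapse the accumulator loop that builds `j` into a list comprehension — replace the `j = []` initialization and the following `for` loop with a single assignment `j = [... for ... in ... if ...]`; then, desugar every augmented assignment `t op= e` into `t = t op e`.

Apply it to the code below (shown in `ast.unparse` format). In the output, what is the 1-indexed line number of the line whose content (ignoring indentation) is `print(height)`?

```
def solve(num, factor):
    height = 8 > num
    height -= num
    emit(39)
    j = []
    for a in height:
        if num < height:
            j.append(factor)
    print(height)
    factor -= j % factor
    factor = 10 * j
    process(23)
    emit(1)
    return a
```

Transformed code:
def solve(num, factor):
    height = 8 > num
    height = height - num
    emit(39)
    j = [factor for a in height if num < height]
    print(height)
    factor = factor - j % factor
    factor = 10 * j
    process(23)
    emit(1)
    return a

6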